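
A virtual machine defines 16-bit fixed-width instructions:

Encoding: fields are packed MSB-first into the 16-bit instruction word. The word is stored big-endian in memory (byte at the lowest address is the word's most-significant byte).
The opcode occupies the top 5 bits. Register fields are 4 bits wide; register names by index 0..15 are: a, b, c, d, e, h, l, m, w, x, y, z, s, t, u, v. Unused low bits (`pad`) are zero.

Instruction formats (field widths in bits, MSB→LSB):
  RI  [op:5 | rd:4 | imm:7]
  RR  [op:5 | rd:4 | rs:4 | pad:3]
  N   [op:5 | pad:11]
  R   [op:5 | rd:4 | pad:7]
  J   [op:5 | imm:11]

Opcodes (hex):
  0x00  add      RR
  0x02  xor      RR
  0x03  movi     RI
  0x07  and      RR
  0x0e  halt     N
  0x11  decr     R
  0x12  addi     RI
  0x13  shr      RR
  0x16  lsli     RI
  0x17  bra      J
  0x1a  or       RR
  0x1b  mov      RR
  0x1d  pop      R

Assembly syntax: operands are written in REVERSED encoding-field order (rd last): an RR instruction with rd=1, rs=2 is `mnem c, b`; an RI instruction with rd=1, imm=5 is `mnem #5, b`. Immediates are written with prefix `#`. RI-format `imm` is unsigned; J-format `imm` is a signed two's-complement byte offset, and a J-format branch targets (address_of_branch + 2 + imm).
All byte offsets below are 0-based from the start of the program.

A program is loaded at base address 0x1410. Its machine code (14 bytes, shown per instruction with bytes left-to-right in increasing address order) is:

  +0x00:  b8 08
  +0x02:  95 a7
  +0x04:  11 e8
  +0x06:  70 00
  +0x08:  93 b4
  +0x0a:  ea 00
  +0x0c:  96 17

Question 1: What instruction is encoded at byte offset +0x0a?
pop e

+0x0a: ea 00 ⇒ word 0xea00 (big)
  opcode bits[15:11]=0x1d: pop/R
  [10:7] rd=4 = e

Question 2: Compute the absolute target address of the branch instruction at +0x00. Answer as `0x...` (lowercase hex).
0x141a

+0x00: b8 08 ⇒ word 0xb808 (big)
  top 5b → 0x17 → bra [J]
  imm: (w>>0)&0x7ff=0x8 → #8
  target = base 0x1410 + off 0x00 + 2 + imm 8 = 0x141a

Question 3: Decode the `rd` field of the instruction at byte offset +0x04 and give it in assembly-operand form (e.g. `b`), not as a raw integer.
d

@+04  big-endian(11 e8) = 0x11e8
  op=0x11e8>>11=0x2 ⇒ xor (RR)
  rd: (w>>7)&0xf=0x3 → d
  rs: (w>>3)&0xf=0xd → t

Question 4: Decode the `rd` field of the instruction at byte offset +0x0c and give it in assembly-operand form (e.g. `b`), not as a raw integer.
s

@+0c  big-endian(96 17) = 0x9617
  top 5b → 0x12 → addi [RI]
  [10:7] rd=12 = s
  [6:0] imm=23 = #23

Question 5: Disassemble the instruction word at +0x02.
+0x02: 95 a7 ⇒ word 0x95a7 (big)
  opcode bits[15:11]=0x12: addi/RI
  rd@[10:7]=0xb ⇒ z
  imm@[6:0]=0x27 ⇒ #39

addi #39, z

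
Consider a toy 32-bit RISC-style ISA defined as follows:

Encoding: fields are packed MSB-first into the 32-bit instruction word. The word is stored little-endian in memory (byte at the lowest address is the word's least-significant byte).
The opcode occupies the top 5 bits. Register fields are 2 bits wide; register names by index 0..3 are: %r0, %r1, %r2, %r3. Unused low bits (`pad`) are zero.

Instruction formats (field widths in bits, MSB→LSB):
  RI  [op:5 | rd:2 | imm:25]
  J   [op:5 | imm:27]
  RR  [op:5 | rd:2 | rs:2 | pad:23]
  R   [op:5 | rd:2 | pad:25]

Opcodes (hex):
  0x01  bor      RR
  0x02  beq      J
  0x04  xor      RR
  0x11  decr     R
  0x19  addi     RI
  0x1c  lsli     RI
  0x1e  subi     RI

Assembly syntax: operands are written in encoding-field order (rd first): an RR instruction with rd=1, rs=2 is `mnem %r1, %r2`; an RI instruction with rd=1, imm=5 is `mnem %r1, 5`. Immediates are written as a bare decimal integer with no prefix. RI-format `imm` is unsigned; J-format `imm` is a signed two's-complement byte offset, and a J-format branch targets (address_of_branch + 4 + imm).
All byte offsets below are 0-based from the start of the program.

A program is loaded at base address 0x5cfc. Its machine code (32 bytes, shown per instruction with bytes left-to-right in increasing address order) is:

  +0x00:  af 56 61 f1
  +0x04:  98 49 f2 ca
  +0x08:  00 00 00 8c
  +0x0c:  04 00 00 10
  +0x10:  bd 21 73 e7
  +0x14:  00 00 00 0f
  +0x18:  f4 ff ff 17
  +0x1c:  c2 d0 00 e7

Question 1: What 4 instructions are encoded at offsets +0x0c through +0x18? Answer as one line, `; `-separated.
beq 4; lsli %r3, 24322493; bor %r3, %r2; beq -12

off 0x0c: read 04 00 00 10 as little → 0x10000004
  top 5b → 0x2 → beq [J]
  imm@[26:0]=0x4 ⇒ 4
off 0x10: read bd 21 73 e7 as little → 0xe77321bd
  top 5b → 0x1c → lsli [RI]
  rd@[26:25]=0x3 ⇒ %r3
  imm@[24:0]=0x17321bd ⇒ 24322493
off 0x14: read 00 00 00 0f as little → 0x0f000000
  top 5b → 0x1 → bor [RR]
  rd@[26:25]=0x3 ⇒ %r3
  rs@[24:23]=0x2 ⇒ %r2
off 0x18: read f4 ff ff 17 as little → 0x17fffff4
  top 5b → 0x2 → beq [J]
  imm@[26:0]=0x7fffff4 (s27→-12) ⇒ -12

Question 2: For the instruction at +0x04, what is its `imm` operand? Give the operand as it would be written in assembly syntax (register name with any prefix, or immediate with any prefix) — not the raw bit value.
@+04  little-endian(98 49 f2 ca) = 0xcaf24998
  opcode bits[31:27]=0x19: addi/RI
  rd@[26:25]=0x1 ⇒ %r1
  imm@[24:0]=0xf24998 ⇒ 15878552

15878552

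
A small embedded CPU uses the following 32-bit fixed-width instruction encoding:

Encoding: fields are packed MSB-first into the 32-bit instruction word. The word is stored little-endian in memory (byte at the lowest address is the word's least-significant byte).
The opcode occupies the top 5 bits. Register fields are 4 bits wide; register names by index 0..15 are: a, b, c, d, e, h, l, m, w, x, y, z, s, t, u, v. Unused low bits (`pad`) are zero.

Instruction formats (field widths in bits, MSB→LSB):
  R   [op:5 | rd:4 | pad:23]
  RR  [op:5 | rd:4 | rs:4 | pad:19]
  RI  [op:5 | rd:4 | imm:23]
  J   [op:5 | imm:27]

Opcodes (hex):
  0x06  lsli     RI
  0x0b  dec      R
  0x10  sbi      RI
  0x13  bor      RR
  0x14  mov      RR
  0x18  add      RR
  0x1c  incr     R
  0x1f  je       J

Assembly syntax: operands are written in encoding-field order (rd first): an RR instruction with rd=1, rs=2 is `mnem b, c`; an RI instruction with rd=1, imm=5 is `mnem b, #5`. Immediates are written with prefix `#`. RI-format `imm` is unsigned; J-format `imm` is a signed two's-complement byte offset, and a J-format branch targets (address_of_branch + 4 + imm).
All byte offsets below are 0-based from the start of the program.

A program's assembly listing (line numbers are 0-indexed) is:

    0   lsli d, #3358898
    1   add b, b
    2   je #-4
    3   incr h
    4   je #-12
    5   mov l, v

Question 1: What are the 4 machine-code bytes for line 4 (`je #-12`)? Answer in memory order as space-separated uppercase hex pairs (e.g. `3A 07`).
L4: je op=0x1f:5|imm=-12:27 ⇒ 0xfffffff4 ⇒ little f4 ff ff ff

F4 FF FF FF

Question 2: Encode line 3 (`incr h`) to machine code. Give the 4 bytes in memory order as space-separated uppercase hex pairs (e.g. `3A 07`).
00 00 80 E2

L3: incr op=0x1c:5|rd=5:4|pad=0:23 ⇒ 0xe2800000 ⇒ little 00 00 80 e2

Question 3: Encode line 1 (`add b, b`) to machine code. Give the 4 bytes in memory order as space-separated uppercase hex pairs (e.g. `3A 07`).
line 1 (add): pack op=0x18:5|rd=1:4|rs=1:4|pad=0:19 = 0xc0880000; little→ 00 00 88 c0

00 00 88 C0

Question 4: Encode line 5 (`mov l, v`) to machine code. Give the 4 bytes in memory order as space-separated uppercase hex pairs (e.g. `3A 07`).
00 00 78 A3

line 5 (mov): pack op=0x14:5|rd=6:4|rs=15:4|pad=0:19 = 0xa3780000; little→ 00 00 78 a3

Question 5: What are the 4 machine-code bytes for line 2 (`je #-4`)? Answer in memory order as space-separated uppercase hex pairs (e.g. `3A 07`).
2. je fields op=0x1f:5|imm=-4:27 → word fffffffch → fc ff ff ff

FC FF FF FF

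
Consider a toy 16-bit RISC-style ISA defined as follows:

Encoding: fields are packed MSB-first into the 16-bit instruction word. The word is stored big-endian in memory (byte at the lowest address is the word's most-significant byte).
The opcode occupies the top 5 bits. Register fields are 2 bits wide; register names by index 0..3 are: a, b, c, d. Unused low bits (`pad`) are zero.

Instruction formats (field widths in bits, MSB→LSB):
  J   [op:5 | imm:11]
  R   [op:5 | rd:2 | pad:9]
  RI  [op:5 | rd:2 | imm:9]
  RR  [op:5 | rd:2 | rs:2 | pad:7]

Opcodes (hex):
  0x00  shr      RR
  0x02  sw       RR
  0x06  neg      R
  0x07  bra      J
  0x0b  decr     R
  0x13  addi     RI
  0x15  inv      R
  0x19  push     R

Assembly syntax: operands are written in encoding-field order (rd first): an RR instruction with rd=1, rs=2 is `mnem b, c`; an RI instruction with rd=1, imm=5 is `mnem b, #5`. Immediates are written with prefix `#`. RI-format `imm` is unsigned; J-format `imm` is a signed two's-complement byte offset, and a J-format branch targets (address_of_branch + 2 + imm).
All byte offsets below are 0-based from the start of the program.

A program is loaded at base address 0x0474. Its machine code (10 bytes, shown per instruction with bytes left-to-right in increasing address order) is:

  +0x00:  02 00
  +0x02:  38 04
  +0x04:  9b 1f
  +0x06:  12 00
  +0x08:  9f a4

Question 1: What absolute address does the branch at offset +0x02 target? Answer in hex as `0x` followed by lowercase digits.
off 0x02: read 38 04 as big → 0x3804
  op=0x3804>>11=0x7 ⇒ bra (J)
  imm: (w>>0)&0x7ff=0x4 → #4
  target = base 0x0474 + off 0x02 + 2 + imm 4 = 0x047c

0x047c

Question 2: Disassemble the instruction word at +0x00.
shr b, a

@+00  big-endian(02 00) = 0x0200
  top 5b → 0x0 → shr [RR]
  rd: (w>>9)&0x3=0x1 → b
  rs: (w>>7)&0x3=0x0 → a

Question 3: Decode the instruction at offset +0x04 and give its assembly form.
+0x04: 9b 1f ⇒ word 0x9b1f (big)
  opcode bits[15:11]=0x13: addi/RI
  rd: (w>>9)&0x3=0x1 → b
  imm: (w>>0)&0x1ff=0x11f → #287

addi b, #287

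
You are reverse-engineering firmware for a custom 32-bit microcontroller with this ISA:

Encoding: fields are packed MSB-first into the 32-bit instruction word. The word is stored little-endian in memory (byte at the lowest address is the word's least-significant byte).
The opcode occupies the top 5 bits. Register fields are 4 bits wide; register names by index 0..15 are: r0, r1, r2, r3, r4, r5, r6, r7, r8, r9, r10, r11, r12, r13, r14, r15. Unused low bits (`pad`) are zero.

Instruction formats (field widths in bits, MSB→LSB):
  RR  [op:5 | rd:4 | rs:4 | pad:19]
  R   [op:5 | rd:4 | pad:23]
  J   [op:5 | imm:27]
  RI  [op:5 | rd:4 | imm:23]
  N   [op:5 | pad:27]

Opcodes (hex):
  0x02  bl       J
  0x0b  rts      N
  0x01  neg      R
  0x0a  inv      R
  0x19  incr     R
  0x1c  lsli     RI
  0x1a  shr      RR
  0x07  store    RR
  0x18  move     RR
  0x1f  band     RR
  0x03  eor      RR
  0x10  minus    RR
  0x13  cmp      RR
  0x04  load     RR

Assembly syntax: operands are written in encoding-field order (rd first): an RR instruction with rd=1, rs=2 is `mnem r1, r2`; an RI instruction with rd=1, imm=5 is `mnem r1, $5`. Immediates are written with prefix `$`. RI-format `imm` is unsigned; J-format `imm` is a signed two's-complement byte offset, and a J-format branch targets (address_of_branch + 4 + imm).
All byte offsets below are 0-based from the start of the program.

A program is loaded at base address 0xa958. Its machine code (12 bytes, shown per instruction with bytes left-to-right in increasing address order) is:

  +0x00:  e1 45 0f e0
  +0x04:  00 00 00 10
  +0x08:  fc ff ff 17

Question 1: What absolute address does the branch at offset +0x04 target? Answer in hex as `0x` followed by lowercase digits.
@+04  little-endian(00 00 00 10) = 0x10000000
  opcode bits[31:27]=0x2: bl/J
  imm@[26:0]=0x0 ⇒ $0
  target = base 0xa958 + off 0x04 + 4 + imm 0 = 0xa960

0xa960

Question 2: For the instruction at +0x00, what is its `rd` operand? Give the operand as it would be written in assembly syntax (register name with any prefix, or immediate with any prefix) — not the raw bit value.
r0

[00] e1 45 0f e0 → 0xe00f45e1
  op=0xe00f45e1>>27=0x1c ⇒ lsli (RI)
  rd@[26:23]=0x0 ⇒ r0
  imm@[22:0]=0xf45e1 ⇒ $1000929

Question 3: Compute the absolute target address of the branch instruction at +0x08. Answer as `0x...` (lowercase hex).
+0x08: fc ff ff 17 ⇒ word 0x17fffffc (little)
  opcode bits[31:27]=0x2: bl/J
  [26:0] imm=134217724 (s27→-4) = $-4
  target = base 0xa958 + off 0x08 + 4 + imm -4 = 0xa960

0xa960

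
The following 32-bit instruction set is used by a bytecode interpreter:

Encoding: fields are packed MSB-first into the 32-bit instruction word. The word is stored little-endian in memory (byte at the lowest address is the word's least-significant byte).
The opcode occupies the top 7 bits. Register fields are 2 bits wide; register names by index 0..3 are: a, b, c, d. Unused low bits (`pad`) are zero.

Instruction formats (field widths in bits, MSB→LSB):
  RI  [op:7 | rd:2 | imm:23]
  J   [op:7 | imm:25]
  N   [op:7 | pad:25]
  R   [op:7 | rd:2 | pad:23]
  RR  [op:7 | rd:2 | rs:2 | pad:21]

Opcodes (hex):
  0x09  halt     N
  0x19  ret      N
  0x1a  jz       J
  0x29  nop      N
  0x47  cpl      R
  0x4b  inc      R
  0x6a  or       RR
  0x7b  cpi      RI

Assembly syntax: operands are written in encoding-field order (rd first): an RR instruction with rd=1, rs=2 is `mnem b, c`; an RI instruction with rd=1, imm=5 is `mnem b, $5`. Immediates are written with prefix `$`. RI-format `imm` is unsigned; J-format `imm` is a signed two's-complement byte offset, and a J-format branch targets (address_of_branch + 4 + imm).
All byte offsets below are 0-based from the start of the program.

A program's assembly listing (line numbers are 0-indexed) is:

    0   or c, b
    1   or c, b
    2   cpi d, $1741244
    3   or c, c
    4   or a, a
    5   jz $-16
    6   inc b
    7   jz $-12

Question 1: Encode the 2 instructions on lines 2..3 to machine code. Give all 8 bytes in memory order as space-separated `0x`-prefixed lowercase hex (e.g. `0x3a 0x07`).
0xbc 0x91 0x9a 0xf7 0x00 0x00 0x40 0xd5

L2: cpi op=0x7b:7|rd=3:2|imm=1741244:23 ⇒ 0xf79a91bc ⇒ little bc 91 9a f7
L3: or op=0x6a:7|rd=2:2|rs=2:2|pad=0:21 ⇒ 0xd5400000 ⇒ little 00 00 40 d5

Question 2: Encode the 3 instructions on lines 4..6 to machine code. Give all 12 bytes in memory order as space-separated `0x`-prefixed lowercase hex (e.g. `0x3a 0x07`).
0x00 0x00 0x00 0xd4 0xf0 0xff 0xff 0x35 0x00 0x00 0x80 0x96

4. or fields op=0x6a:7|rd=0:2|rs=0:2|pad=0:21 → word d4000000h → 00 00 00 d4
5. jz fields op=0x1a:7|imm=-16:25 → word 35fffff0h → f0 ff ff 35
6. inc fields op=0x4b:7|rd=1:2|pad=0:23 → word 96800000h → 00 00 80 96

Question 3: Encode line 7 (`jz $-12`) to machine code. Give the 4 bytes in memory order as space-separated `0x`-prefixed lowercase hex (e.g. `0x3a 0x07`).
7. jz fields op=0x1a:7|imm=-12:25 → word 35fffff4h → f4 ff ff 35

0xf4 0xff 0xff 0x35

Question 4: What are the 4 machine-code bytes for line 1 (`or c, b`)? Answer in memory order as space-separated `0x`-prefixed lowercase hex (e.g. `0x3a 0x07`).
L1: or op=0x6a:7|rd=2:2|rs=1:2|pad=0:21 ⇒ 0xd5200000 ⇒ little 00 00 20 d5

0x00 0x00 0x20 0xd5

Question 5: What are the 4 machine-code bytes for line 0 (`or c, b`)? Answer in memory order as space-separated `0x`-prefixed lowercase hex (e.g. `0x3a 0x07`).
0x00 0x00 0x20 0xd5

line 0 (or): pack op=0x6a:7|rd=2:2|rs=1:2|pad=0:21 = 0xd5200000; little→ 00 00 20 d5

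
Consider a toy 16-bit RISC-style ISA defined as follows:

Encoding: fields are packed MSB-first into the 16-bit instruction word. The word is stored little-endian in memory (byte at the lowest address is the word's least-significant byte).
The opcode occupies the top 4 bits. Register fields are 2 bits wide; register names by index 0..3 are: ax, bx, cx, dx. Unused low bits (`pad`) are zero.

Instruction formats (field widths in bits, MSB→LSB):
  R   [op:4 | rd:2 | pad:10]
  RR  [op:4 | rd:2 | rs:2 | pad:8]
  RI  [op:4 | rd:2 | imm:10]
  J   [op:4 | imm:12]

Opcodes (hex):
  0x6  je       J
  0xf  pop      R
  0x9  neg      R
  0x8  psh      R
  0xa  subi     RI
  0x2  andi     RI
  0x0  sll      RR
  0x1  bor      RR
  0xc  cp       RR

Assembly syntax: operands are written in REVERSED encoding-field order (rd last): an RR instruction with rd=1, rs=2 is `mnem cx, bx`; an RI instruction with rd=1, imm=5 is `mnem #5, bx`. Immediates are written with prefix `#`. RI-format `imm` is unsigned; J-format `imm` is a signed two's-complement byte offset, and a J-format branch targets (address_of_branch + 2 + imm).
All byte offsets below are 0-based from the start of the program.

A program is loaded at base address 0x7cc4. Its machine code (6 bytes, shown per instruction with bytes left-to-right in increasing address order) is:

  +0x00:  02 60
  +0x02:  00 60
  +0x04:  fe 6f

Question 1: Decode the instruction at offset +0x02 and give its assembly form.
je #0

+0x02: 00 60 ⇒ word 0x6000 (little)
  opcode bits[15:12]=0x6: je/J
  imm: (w>>0)&0xfff=0x0 → #0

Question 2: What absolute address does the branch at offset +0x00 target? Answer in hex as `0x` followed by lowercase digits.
@+00  little-endian(02 60) = 0x6002
  opcode bits[15:12]=0x6: je/J
  [11:0] imm=2 = #2
  target = base 0x7cc4 + off 0x00 + 2 + imm 2 = 0x7cc8

0x7cc8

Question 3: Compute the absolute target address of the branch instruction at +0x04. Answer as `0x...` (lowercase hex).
0x7cc8

@+04  little-endian(fe 6f) = 0x6ffe
  opcode bits[15:12]=0x6: je/J
  imm@[11:0]=0xffe (s12→-2) ⇒ #-2
  target = base 0x7cc4 + off 0x04 + 2 + imm -2 = 0x7cc8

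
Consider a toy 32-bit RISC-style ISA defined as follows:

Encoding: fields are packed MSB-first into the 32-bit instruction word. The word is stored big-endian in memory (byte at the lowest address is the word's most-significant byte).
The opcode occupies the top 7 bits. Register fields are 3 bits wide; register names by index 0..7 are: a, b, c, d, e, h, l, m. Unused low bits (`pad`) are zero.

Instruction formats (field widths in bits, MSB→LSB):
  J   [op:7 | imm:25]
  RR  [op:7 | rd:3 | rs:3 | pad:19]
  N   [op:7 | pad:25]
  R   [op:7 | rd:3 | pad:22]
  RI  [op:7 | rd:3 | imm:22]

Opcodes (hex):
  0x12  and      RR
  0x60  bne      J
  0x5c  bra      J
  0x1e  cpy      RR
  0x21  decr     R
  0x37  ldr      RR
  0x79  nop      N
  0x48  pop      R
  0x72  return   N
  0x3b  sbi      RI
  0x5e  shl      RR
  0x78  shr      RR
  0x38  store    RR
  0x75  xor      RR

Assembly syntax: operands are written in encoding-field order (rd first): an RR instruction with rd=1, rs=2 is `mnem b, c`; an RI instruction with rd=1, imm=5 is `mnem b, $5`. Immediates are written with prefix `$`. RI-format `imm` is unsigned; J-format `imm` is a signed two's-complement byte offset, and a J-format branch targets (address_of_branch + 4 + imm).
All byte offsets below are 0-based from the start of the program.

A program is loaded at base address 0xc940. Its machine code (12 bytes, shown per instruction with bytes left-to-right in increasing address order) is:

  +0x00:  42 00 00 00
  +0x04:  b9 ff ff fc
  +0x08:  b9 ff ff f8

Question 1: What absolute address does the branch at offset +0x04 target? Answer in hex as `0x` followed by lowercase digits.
0xc944

+0x04: b9 ff ff fc ⇒ word 0xb9fffffc (big)
  top 7b → 0x5c → bra [J]
  imm: (w>>0)&0x1ffffff=0x1fffffc (s25→-4) → $-4
  target = base 0xc940 + off 0x04 + 4 + imm -4 = 0xc944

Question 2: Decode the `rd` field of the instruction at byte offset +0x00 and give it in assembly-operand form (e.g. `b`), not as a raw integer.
@+00  big-endian(42 00 00 00) = 0x42000000
  op=0x42000000>>25=0x21 ⇒ decr (R)
  rd@[24:22]=0x0 ⇒ a

a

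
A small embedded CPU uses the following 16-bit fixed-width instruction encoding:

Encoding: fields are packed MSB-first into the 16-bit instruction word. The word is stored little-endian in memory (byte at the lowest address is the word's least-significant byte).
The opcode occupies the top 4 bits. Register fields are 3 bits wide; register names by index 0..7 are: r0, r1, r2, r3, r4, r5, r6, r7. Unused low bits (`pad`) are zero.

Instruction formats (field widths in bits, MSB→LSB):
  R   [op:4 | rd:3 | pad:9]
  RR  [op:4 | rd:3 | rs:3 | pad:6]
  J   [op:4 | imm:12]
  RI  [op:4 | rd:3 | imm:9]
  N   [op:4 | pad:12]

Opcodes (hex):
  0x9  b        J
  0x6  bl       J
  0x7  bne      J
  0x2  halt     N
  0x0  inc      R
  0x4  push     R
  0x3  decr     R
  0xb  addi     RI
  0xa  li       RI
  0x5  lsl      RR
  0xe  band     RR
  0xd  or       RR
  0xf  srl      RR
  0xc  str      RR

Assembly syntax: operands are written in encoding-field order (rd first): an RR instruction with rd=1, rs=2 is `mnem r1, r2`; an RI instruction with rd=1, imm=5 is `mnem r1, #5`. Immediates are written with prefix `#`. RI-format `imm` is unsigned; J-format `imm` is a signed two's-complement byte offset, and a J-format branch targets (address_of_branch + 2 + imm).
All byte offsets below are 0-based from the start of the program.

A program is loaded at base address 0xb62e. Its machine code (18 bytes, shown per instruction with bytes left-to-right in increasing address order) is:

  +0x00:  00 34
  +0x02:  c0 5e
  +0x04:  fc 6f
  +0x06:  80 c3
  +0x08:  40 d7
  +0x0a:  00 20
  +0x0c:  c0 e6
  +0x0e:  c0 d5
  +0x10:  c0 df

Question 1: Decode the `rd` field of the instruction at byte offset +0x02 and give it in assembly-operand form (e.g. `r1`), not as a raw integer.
[02] c0 5e → 0x5ec0
  opcode bits[15:12]=0x5: lsl/RR
  [11:9] rd=7 = r7
  [8:6] rs=3 = r3

r7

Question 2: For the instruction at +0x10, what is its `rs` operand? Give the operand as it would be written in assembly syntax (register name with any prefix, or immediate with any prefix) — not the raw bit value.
[10] c0 df → 0xdfc0
  opcode bits[15:12]=0xd: or/RR
  rd: (w>>9)&0x7=0x7 → r7
  rs: (w>>6)&0x7=0x7 → r7

r7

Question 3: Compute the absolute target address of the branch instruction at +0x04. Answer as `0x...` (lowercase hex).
0xb630

[04] fc 6f → 0x6ffc
  op=0x6ffc>>12=0x6 ⇒ bl (J)
  [11:0] imm=4092 (s12→-4) = #-4
  target = base 0xb62e + off 0x04 + 2 + imm -4 = 0xb630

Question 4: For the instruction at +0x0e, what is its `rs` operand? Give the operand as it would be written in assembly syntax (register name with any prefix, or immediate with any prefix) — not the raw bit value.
+0x0e: c0 d5 ⇒ word 0xd5c0 (little)
  op=0xd5c0>>12=0xd ⇒ or (RR)
  rd@[11:9]=0x2 ⇒ r2
  rs@[8:6]=0x7 ⇒ r7

r7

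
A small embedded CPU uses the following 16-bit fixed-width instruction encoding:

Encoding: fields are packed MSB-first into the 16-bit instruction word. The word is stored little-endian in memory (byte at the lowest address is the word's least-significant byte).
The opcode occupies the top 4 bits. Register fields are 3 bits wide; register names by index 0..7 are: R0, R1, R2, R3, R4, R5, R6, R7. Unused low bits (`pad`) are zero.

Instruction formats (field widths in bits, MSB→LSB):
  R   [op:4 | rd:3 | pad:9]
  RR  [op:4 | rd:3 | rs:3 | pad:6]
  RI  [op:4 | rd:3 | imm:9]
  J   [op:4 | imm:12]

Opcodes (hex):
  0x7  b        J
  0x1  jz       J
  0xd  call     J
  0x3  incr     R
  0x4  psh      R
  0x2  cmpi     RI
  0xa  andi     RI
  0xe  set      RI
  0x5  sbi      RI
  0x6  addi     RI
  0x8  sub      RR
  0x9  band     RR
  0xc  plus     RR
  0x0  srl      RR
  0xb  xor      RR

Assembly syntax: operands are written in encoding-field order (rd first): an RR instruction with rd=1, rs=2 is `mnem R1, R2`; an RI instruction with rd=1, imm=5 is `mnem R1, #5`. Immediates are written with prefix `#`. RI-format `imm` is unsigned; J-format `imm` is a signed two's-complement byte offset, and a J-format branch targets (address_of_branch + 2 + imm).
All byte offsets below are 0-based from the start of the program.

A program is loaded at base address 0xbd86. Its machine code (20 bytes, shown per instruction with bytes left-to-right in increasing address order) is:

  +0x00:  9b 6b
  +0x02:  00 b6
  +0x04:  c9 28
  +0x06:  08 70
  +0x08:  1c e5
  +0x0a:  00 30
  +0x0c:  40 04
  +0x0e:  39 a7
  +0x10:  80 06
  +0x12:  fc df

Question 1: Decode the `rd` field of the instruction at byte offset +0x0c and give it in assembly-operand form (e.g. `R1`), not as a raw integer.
+0x0c: 40 04 ⇒ word 0x0440 (little)
  top 4b → 0x0 → srl [RR]
  rd: (w>>9)&0x7=0x2 → R2
  rs: (w>>6)&0x7=0x1 → R1

R2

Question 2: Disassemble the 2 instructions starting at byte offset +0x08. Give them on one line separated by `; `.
set R2, #284; incr R0

@+08  little-endian(1c e5) = 0xe51c
  top 4b → 0xe → set [RI]
  rd: (w>>9)&0x7=0x2 → R2
  imm: (w>>0)&0x1ff=0x11c → #284
@+0a  little-endian(00 30) = 0x3000
  top 4b → 0x3 → incr [R]
  rd: (w>>9)&0x7=0x0 → R0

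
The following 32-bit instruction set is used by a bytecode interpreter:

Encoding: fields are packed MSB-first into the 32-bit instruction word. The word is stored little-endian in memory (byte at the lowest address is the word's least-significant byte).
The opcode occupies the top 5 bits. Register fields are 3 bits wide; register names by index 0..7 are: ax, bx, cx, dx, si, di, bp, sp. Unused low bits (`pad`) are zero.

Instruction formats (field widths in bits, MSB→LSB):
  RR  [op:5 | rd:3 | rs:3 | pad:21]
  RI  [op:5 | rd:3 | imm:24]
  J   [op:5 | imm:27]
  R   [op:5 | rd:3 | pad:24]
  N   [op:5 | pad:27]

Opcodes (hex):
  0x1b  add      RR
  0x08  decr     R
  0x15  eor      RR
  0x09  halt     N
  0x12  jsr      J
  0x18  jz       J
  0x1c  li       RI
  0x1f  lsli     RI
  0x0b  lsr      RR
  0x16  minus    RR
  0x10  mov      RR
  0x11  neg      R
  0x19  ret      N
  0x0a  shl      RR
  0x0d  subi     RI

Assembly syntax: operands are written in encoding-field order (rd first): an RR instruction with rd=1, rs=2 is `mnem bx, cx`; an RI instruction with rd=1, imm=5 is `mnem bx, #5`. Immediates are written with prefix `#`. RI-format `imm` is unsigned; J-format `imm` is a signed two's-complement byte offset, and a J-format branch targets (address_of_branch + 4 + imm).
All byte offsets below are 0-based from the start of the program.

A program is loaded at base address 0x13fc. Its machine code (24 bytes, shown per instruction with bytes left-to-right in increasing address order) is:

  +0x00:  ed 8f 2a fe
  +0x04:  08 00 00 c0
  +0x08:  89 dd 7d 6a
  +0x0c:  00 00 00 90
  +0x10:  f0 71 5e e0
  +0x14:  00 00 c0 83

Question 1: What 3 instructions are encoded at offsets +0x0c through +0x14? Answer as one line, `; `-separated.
off 0x0c: read 00 00 00 90 as little → 0x90000000
  opcode bits[31:27]=0x12: jsr/J
  imm: (w>>0)&0x7ffffff=0x0 → #0
off 0x10: read f0 71 5e e0 as little → 0xe05e71f0
  opcode bits[31:27]=0x1c: li/RI
  rd: (w>>24)&0x7=0x0 → ax
  imm: (w>>0)&0xffffff=0x5e71f0 → #6189552
off 0x14: read 00 00 c0 83 as little → 0x83c00000
  opcode bits[31:27]=0x10: mov/RR
  rd: (w>>24)&0x7=0x3 → dx
  rs: (w>>21)&0x7=0x6 → bp

jsr #0; li ax, #6189552; mov dx, bp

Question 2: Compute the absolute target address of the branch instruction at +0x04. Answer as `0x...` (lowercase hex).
[04] 08 00 00 c0 → 0xc0000008
  top 5b → 0x18 → jz [J]
  [26:0] imm=8 = #8
  target = base 0x13fc + off 0x04 + 4 + imm 8 = 0x140c

0x140c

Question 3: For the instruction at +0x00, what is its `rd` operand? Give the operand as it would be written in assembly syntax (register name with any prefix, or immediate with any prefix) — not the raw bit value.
off 0x00: read ed 8f 2a fe as little → 0xfe2a8fed
  top 5b → 0x1f → lsli [RI]
  rd: (w>>24)&0x7=0x6 → bp
  imm: (w>>0)&0xffffff=0x2a8fed → #2789357

bp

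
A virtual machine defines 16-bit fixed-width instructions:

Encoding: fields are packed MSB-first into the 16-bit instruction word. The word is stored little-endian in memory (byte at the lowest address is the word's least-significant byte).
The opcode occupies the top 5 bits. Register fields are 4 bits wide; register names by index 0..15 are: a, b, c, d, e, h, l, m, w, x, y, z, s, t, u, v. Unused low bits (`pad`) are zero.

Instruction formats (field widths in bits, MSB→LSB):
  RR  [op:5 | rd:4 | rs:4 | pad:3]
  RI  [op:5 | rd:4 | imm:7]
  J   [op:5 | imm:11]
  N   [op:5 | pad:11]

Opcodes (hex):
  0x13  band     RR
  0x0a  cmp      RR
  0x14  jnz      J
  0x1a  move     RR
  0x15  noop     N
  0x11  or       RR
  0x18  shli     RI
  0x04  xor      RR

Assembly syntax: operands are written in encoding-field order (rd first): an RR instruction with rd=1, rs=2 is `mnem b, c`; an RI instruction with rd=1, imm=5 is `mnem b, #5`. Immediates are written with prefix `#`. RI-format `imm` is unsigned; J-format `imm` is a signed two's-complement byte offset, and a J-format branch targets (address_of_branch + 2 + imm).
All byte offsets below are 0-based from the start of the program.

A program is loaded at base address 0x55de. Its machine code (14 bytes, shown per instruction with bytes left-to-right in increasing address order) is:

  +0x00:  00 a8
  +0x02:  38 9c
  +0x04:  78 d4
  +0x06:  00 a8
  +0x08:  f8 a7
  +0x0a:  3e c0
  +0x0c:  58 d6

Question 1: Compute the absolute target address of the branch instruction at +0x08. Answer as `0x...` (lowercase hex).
@+08  little-endian(f8 a7) = 0xa7f8
  opcode bits[15:11]=0x14: jnz/J
  imm@[10:0]=0x7f8 (s11→-8) ⇒ #-8
  target = base 0x55de + off 0x08 + 2 + imm -8 = 0x55e0

0x55e0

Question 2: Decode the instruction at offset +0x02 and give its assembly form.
band w, m

[02] 38 9c → 0x9c38
  opcode bits[15:11]=0x13: band/RR
  rd@[10:7]=0x8 ⇒ w
  rs@[6:3]=0x7 ⇒ m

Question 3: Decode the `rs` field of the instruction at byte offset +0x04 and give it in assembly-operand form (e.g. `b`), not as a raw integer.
v

[04] 78 d4 → 0xd478
  op=0xd478>>11=0x1a ⇒ move (RR)
  rd: (w>>7)&0xf=0x8 → w
  rs: (w>>3)&0xf=0xf → v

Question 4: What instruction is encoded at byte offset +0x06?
noop

+0x06: 00 a8 ⇒ word 0xa800 (little)
  top 5b → 0x15 → noop [N]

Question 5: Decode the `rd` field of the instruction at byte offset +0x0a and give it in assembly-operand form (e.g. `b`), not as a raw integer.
a

+0x0a: 3e c0 ⇒ word 0xc03e (little)
  op=0xc03e>>11=0x18 ⇒ shli (RI)
  rd: (w>>7)&0xf=0x0 → a
  imm: (w>>0)&0x7f=0x3e → #62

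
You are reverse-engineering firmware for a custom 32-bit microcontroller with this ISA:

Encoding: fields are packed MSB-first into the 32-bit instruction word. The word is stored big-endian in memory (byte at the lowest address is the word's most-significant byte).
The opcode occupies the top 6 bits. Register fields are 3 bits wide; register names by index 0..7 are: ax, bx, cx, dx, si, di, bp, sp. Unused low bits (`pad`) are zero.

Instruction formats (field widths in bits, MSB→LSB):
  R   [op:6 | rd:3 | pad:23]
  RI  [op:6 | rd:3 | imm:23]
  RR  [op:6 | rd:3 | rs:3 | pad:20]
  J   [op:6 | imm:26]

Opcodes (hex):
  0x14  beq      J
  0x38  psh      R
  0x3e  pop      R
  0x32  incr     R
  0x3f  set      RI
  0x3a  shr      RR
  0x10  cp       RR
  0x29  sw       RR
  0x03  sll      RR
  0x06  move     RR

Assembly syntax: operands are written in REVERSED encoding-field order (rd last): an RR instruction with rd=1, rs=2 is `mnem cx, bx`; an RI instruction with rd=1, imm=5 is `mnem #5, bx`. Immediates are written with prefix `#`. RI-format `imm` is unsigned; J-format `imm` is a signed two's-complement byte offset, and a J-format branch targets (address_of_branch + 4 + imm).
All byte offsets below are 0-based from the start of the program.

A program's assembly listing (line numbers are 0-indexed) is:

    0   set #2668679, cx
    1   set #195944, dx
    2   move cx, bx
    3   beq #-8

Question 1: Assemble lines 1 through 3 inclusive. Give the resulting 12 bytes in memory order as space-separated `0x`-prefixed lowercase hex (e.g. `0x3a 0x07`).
0xfd 0x82 0xfd 0x68 0x18 0xa0 0x00 0x00 0x53 0xff 0xff 0xf8

L1: set op=0x3f:6|rd=3:3|imm=195944:23 ⇒ 0xfd82fd68 ⇒ big fd 82 fd 68
L2: move op=0x6:6|rd=1:3|rs=2:3|pad=0:20 ⇒ 0x18a00000 ⇒ big 18 a0 00 00
L3: beq op=0x14:6|imm=-8:26 ⇒ 0x53fffff8 ⇒ big 53 ff ff f8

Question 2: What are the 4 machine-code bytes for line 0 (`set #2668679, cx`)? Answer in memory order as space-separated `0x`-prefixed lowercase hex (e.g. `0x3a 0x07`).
0xfd 0x28 0xb8 0x87

line 0 (set): pack op=0x3f:6|rd=2:3|imm=2668679:23 = 0xfd28b887; big→ fd 28 b8 87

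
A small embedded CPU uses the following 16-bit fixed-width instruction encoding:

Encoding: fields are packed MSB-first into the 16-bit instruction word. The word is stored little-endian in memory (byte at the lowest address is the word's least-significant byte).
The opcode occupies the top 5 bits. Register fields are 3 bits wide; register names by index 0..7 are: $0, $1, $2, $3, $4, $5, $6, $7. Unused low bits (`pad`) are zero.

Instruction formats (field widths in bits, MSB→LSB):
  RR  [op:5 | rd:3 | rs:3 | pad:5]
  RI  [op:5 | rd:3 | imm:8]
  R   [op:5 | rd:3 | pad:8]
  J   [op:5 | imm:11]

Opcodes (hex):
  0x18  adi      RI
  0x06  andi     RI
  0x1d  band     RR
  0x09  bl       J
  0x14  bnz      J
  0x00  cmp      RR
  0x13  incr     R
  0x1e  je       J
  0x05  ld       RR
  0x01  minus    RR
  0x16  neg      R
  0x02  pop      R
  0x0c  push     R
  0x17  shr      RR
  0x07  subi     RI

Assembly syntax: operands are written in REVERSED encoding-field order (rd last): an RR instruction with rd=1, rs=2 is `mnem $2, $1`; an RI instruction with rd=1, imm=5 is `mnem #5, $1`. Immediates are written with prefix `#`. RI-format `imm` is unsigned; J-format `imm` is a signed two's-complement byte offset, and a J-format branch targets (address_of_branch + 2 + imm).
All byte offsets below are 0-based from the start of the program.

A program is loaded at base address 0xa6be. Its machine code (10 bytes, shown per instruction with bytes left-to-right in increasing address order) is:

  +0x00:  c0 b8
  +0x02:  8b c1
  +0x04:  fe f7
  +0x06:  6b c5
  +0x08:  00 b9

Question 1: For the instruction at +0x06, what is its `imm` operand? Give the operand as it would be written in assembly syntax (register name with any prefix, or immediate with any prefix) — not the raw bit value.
@+06  little-endian(6b c5) = 0xc56b
  op=0xc56b>>11=0x18 ⇒ adi (RI)
  rd@[10:8]=0x5 ⇒ $5
  imm@[7:0]=0x6b ⇒ #107

#107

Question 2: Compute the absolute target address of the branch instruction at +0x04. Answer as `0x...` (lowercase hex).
0xa6c2

off 0x04: read fe f7 as little → 0xf7fe
  op=0xf7fe>>11=0x1e ⇒ je (J)
  [10:0] imm=2046 (s11→-2) = #-2
  target = base 0xa6be + off 0x04 + 2 + imm -2 = 0xa6c2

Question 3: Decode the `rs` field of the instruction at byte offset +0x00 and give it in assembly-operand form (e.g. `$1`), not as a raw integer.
[00] c0 b8 → 0xb8c0
  top 5b → 0x17 → shr [RR]
  rd: (w>>8)&0x7=0x0 → $0
  rs: (w>>5)&0x7=0x6 → $6

$6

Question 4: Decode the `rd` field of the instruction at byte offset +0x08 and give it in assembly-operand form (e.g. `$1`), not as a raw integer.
$1

+0x08: 00 b9 ⇒ word 0xb900 (little)
  top 5b → 0x17 → shr [RR]
  [10:8] rd=1 = $1
  [7:5] rs=0 = $0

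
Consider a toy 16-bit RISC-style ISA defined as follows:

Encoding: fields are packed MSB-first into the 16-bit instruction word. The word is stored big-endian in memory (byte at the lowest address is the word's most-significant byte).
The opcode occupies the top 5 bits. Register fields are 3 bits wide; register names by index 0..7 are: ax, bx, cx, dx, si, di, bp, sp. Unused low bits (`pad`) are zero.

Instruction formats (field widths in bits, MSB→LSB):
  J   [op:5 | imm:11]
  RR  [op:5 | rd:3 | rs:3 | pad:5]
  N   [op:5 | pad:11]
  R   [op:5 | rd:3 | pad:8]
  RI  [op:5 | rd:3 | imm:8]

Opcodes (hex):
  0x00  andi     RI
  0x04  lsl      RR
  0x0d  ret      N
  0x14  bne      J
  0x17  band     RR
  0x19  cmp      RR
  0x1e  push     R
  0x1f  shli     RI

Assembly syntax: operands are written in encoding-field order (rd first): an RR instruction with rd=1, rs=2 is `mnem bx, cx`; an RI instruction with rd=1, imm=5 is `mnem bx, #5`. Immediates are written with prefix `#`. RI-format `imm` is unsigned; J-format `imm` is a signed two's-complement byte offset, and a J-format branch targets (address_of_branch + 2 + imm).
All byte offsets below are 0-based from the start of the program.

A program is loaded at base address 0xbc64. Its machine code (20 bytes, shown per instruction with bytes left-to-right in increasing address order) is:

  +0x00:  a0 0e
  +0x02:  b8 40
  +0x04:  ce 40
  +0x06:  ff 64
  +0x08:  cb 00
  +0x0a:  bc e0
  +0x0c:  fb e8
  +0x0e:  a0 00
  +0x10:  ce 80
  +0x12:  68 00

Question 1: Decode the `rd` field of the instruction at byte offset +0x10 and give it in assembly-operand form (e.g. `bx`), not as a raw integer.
bp

+0x10: ce 80 ⇒ word 0xce80 (big)
  opcode bits[15:11]=0x19: cmp/RR
  rd@[10:8]=0x6 ⇒ bp
  rs@[7:5]=0x4 ⇒ si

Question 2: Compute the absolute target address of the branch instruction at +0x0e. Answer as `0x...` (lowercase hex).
0xbc74

[0e] a0 00 → 0xa000
  opcode bits[15:11]=0x14: bne/J
  imm: (w>>0)&0x7ff=0x0 → #0
  target = base 0xbc64 + off 0x0e + 2 + imm 0 = 0xbc74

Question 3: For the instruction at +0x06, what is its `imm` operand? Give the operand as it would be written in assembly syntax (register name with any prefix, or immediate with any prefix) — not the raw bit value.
#100

@+06  big-endian(ff 64) = 0xff64
  top 5b → 0x1f → shli [RI]
  rd: (w>>8)&0x7=0x7 → sp
  imm: (w>>0)&0xff=0x64 → #100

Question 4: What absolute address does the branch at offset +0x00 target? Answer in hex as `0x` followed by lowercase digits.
off 0x00: read a0 0e as big → 0xa00e
  opcode bits[15:11]=0x14: bne/J
  imm: (w>>0)&0x7ff=0xe → #14
  target = base 0xbc64 + off 0x00 + 2 + imm 14 = 0xbc74

0xbc74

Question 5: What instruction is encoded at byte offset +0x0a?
[0a] bc e0 → 0xbce0
  op=0xbce0>>11=0x17 ⇒ band (RR)
  rd@[10:8]=0x4 ⇒ si
  rs@[7:5]=0x7 ⇒ sp

band si, sp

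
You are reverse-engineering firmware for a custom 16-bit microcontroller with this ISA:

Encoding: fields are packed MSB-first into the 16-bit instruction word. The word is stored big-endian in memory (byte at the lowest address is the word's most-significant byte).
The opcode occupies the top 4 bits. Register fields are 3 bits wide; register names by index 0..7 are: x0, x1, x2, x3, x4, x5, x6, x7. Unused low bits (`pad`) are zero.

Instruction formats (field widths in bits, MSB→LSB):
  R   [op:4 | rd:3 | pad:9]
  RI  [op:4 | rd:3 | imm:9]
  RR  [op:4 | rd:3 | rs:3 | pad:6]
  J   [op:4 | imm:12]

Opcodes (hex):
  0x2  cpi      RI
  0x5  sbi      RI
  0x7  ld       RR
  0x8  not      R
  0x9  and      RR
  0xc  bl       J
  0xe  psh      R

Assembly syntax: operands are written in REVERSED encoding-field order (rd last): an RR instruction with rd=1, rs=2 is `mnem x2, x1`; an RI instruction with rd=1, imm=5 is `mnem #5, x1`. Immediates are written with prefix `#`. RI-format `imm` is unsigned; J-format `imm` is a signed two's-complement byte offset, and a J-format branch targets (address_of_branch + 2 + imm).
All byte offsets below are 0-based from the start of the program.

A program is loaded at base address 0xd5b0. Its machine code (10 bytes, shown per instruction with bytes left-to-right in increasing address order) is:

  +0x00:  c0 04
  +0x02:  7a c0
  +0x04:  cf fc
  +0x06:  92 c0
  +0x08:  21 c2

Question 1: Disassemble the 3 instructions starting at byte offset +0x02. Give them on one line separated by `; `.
ld x3, x5; bl #-4; and x3, x1

@+02  big-endian(7a c0) = 0x7ac0
  opcode bits[15:12]=0x7: ld/RR
  [11:9] rd=5 = x5
  [8:6] rs=3 = x3
@+04  big-endian(cf fc) = 0xcffc
  opcode bits[15:12]=0xc: bl/J
  [11:0] imm=4092 (s12→-4) = #-4
@+06  big-endian(92 c0) = 0x92c0
  opcode bits[15:12]=0x9: and/RR
  [11:9] rd=1 = x1
  [8:6] rs=3 = x3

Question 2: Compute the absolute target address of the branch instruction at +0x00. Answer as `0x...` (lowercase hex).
0xd5b6

off 0x00: read c0 04 as big → 0xc004
  top 4b → 0xc → bl [J]
  [11:0] imm=4 = #4
  target = base 0xd5b0 + off 0x00 + 2 + imm 4 = 0xd5b6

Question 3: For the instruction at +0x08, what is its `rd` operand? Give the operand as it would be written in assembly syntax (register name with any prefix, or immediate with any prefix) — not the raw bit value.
[08] 21 c2 → 0x21c2
  op=0x21c2>>12=0x2 ⇒ cpi (RI)
  rd: (w>>9)&0x7=0x0 → x0
  imm: (w>>0)&0x1ff=0x1c2 → #450

x0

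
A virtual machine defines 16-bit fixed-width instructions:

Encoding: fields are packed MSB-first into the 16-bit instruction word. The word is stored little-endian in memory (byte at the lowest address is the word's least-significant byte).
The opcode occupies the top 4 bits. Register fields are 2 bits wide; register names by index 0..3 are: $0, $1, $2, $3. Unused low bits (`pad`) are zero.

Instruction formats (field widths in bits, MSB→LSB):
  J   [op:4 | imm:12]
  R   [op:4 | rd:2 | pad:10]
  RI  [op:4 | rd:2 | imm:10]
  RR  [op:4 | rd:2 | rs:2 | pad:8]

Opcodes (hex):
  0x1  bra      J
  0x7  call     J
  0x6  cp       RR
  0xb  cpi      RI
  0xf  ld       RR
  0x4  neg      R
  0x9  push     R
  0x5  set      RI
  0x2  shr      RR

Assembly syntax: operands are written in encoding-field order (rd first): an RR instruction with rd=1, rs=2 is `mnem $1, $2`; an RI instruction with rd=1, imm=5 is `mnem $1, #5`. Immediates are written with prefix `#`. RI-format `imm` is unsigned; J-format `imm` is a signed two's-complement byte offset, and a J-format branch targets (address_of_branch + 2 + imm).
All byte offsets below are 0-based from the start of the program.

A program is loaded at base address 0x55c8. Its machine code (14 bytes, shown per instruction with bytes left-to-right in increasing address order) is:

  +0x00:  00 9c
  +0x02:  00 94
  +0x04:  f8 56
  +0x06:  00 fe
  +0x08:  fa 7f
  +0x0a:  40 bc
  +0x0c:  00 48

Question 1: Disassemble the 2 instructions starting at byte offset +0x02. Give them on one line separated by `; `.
push $1; set $1, #760

+0x02: 00 94 ⇒ word 0x9400 (little)
  top 4b → 0x9 → push [R]
  [11:10] rd=1 = $1
+0x04: f8 56 ⇒ word 0x56f8 (little)
  top 4b → 0x5 → set [RI]
  [11:10] rd=1 = $1
  [9:0] imm=760 = #760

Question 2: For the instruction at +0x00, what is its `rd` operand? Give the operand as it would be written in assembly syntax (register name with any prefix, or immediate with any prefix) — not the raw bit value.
@+00  little-endian(00 9c) = 0x9c00
  top 4b → 0x9 → push [R]
  [11:10] rd=3 = $3

$3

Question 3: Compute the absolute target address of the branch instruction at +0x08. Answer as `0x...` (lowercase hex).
@+08  little-endian(fa 7f) = 0x7ffa
  op=0x7ffa>>12=0x7 ⇒ call (J)
  imm: (w>>0)&0xfff=0xffa (s12→-6) → #-6
  target = base 0x55c8 + off 0x08 + 2 + imm -6 = 0x55cc

0x55cc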